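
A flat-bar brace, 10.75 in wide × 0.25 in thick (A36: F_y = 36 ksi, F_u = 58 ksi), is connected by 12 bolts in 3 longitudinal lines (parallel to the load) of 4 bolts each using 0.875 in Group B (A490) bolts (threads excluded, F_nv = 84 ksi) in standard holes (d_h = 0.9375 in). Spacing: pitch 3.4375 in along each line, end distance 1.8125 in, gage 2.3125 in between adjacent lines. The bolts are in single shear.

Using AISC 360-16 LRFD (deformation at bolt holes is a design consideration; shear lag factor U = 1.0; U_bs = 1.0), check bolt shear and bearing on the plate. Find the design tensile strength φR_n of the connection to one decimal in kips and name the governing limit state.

258.1 kips (bearing governs)

Bolt shear: A_b = π(0.875)²/4 = 0.60132 in². φR_n = 0.75 × 84 × 0.60132 × 12 × 1 = 454.6 kips.
Bearing (0.25 in plate, F_u = 58 ksi): end bolts L_c = 1.8125 − 0.9375/2 = 1.34375, R_n = min(1.2×1.34375×0.25×58, 2.4×0.875×0.25×58) = 23.381 kips/bolt; interior L_c = 3.4375 − 0.9375 = 2.5, R_n = 30.45 kips/bolt. φR_n = 0.75 × (3×23.381 + 9×30.45) = 258.1 kips.
Governing: min(454.6, 258.1) = 258.1 kips → bearing.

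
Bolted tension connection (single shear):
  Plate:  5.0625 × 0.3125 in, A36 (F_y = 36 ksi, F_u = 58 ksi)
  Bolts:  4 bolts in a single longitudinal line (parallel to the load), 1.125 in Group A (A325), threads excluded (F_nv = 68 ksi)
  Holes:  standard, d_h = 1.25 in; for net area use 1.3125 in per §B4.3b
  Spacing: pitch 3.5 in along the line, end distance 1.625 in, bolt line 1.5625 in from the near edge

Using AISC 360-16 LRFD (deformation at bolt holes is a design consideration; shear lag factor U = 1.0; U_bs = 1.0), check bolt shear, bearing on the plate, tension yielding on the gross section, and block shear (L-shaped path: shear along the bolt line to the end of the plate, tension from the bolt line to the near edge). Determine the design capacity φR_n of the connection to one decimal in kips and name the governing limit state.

51.3 kips (gross-section yield governs)

Bolt shear: A_b = π(1.125)²/4 = 0.99402 in². φR_n = 0.75 × 68 × 0.99402 × 4 × 1 = 202.8 kips.
Bearing (0.3125 in plate, F_u = 58 ksi): end bolts L_c = 1.625 − 1.25/2 = 1, R_n = min(1.2×1×0.3125×58, 2.4×1.125×0.3125×58) = 21.75 kips/bolt; interior L_c = 3.5 − 1.25 = 2.25, R_n = 48.938 kips/bolt. φR_n = 0.75 × (1×21.75 + 3×48.938) = 126.4 kips.
Tension yield (gross): A_g = 5.0625×0.3125 = 1.582 in². φR_n = 0.90 × 36 × 1.582 = 51.3 kips.
Block shear: shear path 1×[1.625+3×3.5] = 1×12.125 in, A_gv = 3.7891, A_nv = 1×(12.125 − 3.5×1.3125)×0.3125 = 2.3535 in²; tension to near edge: (1.5625 − 0.5×1.3125)×0.3125 = 0.2832 in². R_n = min(0.6×58×2.3535, 0.6×36×3.7891) + 1.0×58×0.2832 = min(81.902, 81.845) + 16.426 = 98.271 kips. φR_n = 0.75 × 98.271 = 73.7 kips.
Governing: min(202.8, 126.4, 51.3, 73.7) = 51.3 kips → gross-section yield.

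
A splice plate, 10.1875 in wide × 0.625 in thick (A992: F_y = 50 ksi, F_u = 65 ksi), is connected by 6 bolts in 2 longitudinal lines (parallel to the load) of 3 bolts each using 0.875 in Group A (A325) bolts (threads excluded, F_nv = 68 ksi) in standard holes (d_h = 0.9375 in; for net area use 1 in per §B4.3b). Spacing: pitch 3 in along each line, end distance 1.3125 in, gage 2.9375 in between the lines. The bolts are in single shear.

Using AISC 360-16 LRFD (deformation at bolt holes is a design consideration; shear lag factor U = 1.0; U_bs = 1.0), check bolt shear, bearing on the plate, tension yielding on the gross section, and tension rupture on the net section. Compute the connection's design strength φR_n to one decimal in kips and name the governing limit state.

184.0 kips (bolt shear governs)

Bolt shear: A_b = π(0.875)²/4 = 0.60132 in². φR_n = 0.75 × 68 × 0.60132 × 6 × 1 = 184.0 kips.
Bearing (0.625 in plate, F_u = 65 ksi): end bolts L_c = 1.3125 − 0.9375/2 = 0.84375, R_n = min(1.2×0.84375×0.625×65, 2.4×0.875×0.625×65) = 41.133 kips/bolt; interior L_c = 3 − 0.9375 = 2.0625, R_n = 85.313 kips/bolt. φR_n = 0.75 × (2×41.133 + 4×85.313) = 317.6 kips.
Tension yield (gross): A_g = 10.1875×0.625 = 6.3672 in². φR_n = 0.90 × 50 × 6.3672 = 286.5 kips.
Tension rupture (net): A_n = (10.1875 − 2×1)×0.625 = 5.1172 in² (U = 1.0, A_e = A_n). φR_n = 0.75 × 65 × 5.1172 = 249.5 kips.
Governing: min(184.0, 317.6, 286.5, 249.5) = 184.0 kips → bolt shear.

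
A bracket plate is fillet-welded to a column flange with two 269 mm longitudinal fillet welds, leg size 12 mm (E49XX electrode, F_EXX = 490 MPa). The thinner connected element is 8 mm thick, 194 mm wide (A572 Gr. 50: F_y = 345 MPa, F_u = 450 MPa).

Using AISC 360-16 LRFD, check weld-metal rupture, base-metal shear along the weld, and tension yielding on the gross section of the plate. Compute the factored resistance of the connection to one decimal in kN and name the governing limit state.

Weld metal: throat = 0.707×12 = 8.484 mm, L = 2×269 = 538 mm. φR_n = 0.75 × 0.6 × 490 × 8.484 × 538 = 1006.4 kN.
Base metal shear (8 mm plate): yield φR_n = 1.0×0.6×345×8×538 = 890.9 kN; rupture φR_n = 0.75×0.6×450×8×538 = 871.6 kN; take 871.6 kN (rupture).
Tension yield (gross): A_g = 194×8 = 1552 mm². φR_n = 0.90 × 345 × 1552 = 481.9 kN.
Governing: min(1006.4, 871.6, 481.9) = 481.9 kN → gross-section yield.

481.9 kN (gross-section yield governs)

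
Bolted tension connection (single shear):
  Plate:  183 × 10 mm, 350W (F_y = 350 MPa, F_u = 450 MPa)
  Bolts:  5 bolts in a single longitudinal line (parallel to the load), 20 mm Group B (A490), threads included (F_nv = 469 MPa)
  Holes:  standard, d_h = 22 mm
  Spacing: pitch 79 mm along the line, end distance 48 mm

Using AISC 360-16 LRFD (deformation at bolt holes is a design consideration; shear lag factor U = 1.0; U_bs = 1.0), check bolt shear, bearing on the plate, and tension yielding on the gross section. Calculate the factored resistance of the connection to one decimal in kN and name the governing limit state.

Bolt shear: A_b = π(20)²/4 = 314.16 mm². φR_n = 0.75 × 469 × 314.16 × 5 × 1 = 552.5 kN.
Bearing (10 mm plate, F_u = 450 MPa): end bolts L_c = 48 − 22/2 = 37, R_n = min(1.2×37×10×450, 2.4×20×10×450) = 199.8 kN/bolt; interior L_c = 79 − 22 = 57, R_n = 216 kN/bolt. φR_n = 0.75 × (1×199.8 + 4×216) = 797.9 kN.
Tension yield (gross): A_g = 183×10 = 1830 mm². φR_n = 0.90 × 350 × 1830 = 576.5 kN.
Governing: min(552.5, 797.9, 576.5) = 552.5 kN → bolt shear.

552.5 kN (bolt shear governs)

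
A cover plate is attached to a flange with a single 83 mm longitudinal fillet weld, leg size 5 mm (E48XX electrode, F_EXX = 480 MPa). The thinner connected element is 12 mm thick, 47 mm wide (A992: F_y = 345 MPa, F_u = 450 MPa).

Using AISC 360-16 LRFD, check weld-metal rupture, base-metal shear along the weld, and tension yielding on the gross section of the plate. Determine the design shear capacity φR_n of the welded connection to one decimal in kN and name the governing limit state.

Weld metal: throat = 0.707×5 = 3.535 mm, L = 83 mm. φR_n = 0.75 × 0.6 × 480 × 3.535 × 83 = 63.4 kN.
Base metal shear (12 mm plate): yield φR_n = 1.0×0.6×345×12×83 = 206.2 kN; rupture φR_n = 0.75×0.6×450×12×83 = 201.7 kN; take 201.7 kN (rupture).
Tension yield (gross): A_g = 47×12 = 564 mm². φR_n = 0.90 × 345 × 564 = 175.1 kN.
Governing: min(63.4, 201.7, 175.1) = 63.4 kN → weld metal.

63.4 kN (weld metal governs)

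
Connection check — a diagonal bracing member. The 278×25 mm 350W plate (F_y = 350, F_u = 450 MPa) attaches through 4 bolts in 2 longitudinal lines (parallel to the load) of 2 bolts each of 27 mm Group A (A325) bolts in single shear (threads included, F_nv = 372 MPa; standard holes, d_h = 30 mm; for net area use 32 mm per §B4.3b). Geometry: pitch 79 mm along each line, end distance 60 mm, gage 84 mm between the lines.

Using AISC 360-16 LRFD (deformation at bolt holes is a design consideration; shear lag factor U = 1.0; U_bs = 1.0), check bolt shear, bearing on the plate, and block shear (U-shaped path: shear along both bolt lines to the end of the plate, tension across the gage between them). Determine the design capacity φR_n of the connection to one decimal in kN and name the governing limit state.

639.0 kN (bolt shear governs)

Bolt shear: A_b = π(27)²/4 = 572.56 mm². φR_n = 0.75 × 372 × 572.56 × 4 × 1 = 639.0 kN.
Bearing (25 mm plate, F_u = 450 MPa): end bolts L_c = 60 − 30/2 = 45, R_n = min(1.2×45×25×450, 2.4×27×25×450) = 607.5 kN/bolt; interior L_c = 79 − 30 = 49, R_n = 661.5 kN/bolt. φR_n = 0.75 × (2×607.5 + 2×661.5) = 1903.5 kN.
Block shear: shear path 2×[60+1×79] = 2×139 mm, A_gv = 6950, A_nv = 2×(139 − 1.5×32)×25 = 4550 mm²; tension across gage: (84 − 1×32)×25 = 1300 mm². R_n = min(0.6×450×4550, 0.6×350×6950) + 1.0×450×1300 = min(1228.5, 1459.5) + 585 = 1813.5 kN. φR_n = 0.75 × 1813.5 = 1360.1 kN.
Governing: min(639.0, 1903.5, 1360.1) = 639.0 kN → bolt shear.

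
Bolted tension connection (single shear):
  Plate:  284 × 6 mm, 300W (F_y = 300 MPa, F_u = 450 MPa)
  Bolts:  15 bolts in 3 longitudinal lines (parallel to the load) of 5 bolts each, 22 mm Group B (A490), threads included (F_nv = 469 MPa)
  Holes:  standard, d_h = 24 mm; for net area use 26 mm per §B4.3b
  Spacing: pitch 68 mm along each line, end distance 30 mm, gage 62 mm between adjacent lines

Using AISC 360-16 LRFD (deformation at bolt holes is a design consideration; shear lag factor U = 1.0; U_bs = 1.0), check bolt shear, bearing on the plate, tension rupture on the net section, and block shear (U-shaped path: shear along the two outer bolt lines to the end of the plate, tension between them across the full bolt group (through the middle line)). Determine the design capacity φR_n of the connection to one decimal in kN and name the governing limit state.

Bolt shear: A_b = π(22)²/4 = 380.13 mm². φR_n = 0.75 × 469 × 380.13 × 15 × 1 = 2005.7 kN.
Bearing (6 mm plate, F_u = 450 MPa): end bolts L_c = 30 − 24/2 = 18, R_n = min(1.2×18×6×450, 2.4×22×6×450) = 58.32 kN/bolt; interior L_c = 68 − 24 = 44, R_n = 142.56 kN/bolt. φR_n = 0.75 × (3×58.32 + 12×142.56) = 1414.3 kN.
Tension rupture (net): A_n = (284 − 3×26)×6 = 1236 mm² (U = 1.0, A_e = A_n). φR_n = 0.75 × 450 × 1236 = 417.2 kN.
Block shear: shear path 2×[30+4×68] = 2×302 mm, A_gv = 3624, A_nv = 2×(302 − 4.5×26)×6 = 2220 mm²; tension across gage: (124 − 2×26)×6 = 432 mm². R_n = min(0.6×450×2220, 0.6×300×3624) + 1.0×450×432 = min(599.4, 652.32) + 194.4 = 793.8 kN. φR_n = 0.75 × 793.8 = 595.4 kN.
Governing: min(2005.7, 1414.3, 417.2, 595.4) = 417.2 kN → net-section rupture.

417.2 kN (net-section rupture governs)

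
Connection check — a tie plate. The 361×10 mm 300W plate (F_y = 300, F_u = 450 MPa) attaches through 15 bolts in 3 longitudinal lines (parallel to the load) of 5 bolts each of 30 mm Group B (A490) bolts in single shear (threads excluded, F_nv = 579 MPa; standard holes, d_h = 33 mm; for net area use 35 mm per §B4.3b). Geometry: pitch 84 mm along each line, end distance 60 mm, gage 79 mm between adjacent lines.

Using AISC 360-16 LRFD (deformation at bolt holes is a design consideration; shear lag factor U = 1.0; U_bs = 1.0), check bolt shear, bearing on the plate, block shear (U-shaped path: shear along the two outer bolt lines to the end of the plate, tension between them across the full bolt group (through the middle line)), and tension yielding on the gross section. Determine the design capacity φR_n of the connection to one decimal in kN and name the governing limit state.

974.7 kN (gross-section yield governs)

Bolt shear: A_b = π(30)²/4 = 706.86 mm². φR_n = 0.75 × 579 × 706.86 × 15 × 1 = 4604.3 kN.
Bearing (10 mm plate, F_u = 450 MPa): end bolts L_c = 60 − 33/2 = 43.5, R_n = min(1.2×43.5×10×450, 2.4×30×10×450) = 234.9 kN/bolt; interior L_c = 84 − 33 = 51, R_n = 275.4 kN/bolt. φR_n = 0.75 × (3×234.9 + 12×275.4) = 3007.1 kN.
Block shear: shear path 2×[60+4×84] = 2×396 mm, A_gv = 7920, A_nv = 2×(396 − 4.5×35)×10 = 4770 mm²; tension across gage: (158 − 2×35)×10 = 880 mm². R_n = min(0.6×450×4770, 0.6×300×7920) + 1.0×450×880 = min(1287.9, 1425.6) + 396 = 1683.9 kN. φR_n = 0.75 × 1683.9 = 1262.9 kN.
Tension yield (gross): A_g = 361×10 = 3610 mm². φR_n = 0.90 × 300 × 3610 = 974.7 kN.
Governing: min(4604.3, 3007.1, 1262.9, 974.7) = 974.7 kN → gross-section yield.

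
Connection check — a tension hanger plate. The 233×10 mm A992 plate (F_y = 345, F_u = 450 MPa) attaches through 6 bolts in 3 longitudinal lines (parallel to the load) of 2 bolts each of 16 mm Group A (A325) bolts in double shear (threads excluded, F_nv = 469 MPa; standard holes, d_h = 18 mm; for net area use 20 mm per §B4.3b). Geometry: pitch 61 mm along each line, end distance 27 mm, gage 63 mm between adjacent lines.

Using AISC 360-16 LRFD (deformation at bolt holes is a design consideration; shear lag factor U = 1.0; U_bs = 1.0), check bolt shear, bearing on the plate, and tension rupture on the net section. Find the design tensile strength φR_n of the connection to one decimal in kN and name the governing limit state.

583.9 kN (net-section rupture governs)

Bolt shear: A_b = π(16)²/4 = 201.06 mm². φR_n = 0.75 × 469 × 201.06 × 6 × 2 = 848.7 kN.
Bearing (10 mm plate, F_u = 450 MPa): end bolts L_c = 27 − 18/2 = 18, R_n = min(1.2×18×10×450, 2.4×16×10×450) = 97.2 kN/bolt; interior L_c = 61 − 18 = 43, R_n = 172.8 kN/bolt. φR_n = 0.75 × (3×97.2 + 3×172.8) = 607.5 kN.
Tension rupture (net): A_n = (233 − 3×20)×10 = 1730 mm² (U = 1.0, A_e = A_n). φR_n = 0.75 × 450 × 1730 = 583.9 kN.
Governing: min(848.7, 607.5, 583.9) = 583.9 kN → net-section rupture.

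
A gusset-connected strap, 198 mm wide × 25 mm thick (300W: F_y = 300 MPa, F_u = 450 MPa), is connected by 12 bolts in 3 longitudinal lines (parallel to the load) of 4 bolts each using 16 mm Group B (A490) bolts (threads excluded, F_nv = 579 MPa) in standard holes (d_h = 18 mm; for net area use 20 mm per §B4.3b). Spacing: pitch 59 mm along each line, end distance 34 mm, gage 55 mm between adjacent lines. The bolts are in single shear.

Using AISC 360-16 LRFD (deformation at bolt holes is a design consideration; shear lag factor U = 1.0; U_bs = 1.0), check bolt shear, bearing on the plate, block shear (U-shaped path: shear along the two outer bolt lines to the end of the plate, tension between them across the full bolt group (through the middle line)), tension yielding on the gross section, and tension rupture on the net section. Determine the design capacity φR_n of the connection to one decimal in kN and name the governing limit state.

Bolt shear: A_b = π(16)²/4 = 201.06 mm². φR_n = 0.75 × 579 × 201.06 × 12 × 1 = 1047.7 kN.
Bearing (25 mm plate, F_u = 450 MPa): end bolts L_c = 34 − 18/2 = 25, R_n = min(1.2×25×25×450, 2.4×16×25×450) = 337.5 kN/bolt; interior L_c = 59 − 18 = 41, R_n = 432 kN/bolt. φR_n = 0.75 × (3×337.5 + 9×432) = 3675.4 kN.
Block shear: shear path 2×[34+3×59] = 2×211 mm, A_gv = 10550, A_nv = 2×(211 − 3.5×20)×25 = 7050 mm²; tension across gage: (110 − 2×20)×25 = 1750 mm². R_n = min(0.6×450×7050, 0.6×300×10550) + 1.0×450×1750 = min(1903.5, 1899) + 787.5 = 2686.5 kN. φR_n = 0.75 × 2686.5 = 2014.9 kN.
Tension yield (gross): A_g = 198×25 = 4950 mm². φR_n = 0.90 × 300 × 4950 = 1336.5 kN.
Tension rupture (net): A_n = (198 − 3×20)×25 = 3450 mm² (U = 1.0, A_e = A_n). φR_n = 0.75 × 450 × 3450 = 1164.4 kN.
Governing: min(1047.7, 3675.4, 2014.9, 1336.5, 1164.4) = 1047.7 kN → bolt shear.

1047.7 kN (bolt shear governs)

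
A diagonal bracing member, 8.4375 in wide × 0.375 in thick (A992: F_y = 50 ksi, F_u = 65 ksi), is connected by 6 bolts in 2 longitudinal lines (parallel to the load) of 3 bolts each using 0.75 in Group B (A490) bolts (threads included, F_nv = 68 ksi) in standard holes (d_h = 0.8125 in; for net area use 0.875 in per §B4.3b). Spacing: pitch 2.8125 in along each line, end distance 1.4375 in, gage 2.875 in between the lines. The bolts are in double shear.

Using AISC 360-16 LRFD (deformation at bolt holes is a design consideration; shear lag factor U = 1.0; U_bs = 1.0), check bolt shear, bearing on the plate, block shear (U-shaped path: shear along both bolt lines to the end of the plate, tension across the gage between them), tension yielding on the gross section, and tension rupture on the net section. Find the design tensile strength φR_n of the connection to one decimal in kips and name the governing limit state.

Bolt shear: A_b = π(0.75)²/4 = 0.44179 in². φR_n = 0.75 × 68 × 0.44179 × 6 × 2 = 270.4 kips.
Bearing (0.375 in plate, F_u = 65 ksi): end bolts L_c = 1.4375 − 0.8125/2 = 1.03125, R_n = min(1.2×1.03125×0.375×65, 2.4×0.75×0.375×65) = 30.164 kips/bolt; interior L_c = 2.8125 − 0.8125 = 2, R_n = 43.875 kips/bolt. φR_n = 0.75 × (2×30.164 + 4×43.875) = 176.9 kips.
Block shear: shear path 2×[1.4375+2×2.8125] = 2×7.0625 in, A_gv = 5.2969, A_nv = 2×(7.0625 − 2.5×0.875)×0.375 = 3.6563 in²; tension across gage: (2.875 − 1×0.875)×0.375 = 0.75 in². R_n = min(0.6×65×3.6563, 0.6×50×5.2969) + 1.0×65×0.75 = min(142.6, 158.91) + 48.75 = 191.35 kips. φR_n = 0.75 × 191.35 = 143.5 kips.
Tension yield (gross): A_g = 8.4375×0.375 = 3.1641 in². φR_n = 0.90 × 50 × 3.1641 = 142.4 kips.
Tension rupture (net): A_n = (8.4375 − 2×0.875)×0.375 = 2.5078 in² (U = 1.0, A_e = A_n). φR_n = 0.75 × 65 × 2.5078 = 122.3 kips.
Governing: min(270.4, 176.9, 143.5, 142.4, 122.3) = 122.3 kips → net-section rupture.

122.3 kips (net-section rupture governs)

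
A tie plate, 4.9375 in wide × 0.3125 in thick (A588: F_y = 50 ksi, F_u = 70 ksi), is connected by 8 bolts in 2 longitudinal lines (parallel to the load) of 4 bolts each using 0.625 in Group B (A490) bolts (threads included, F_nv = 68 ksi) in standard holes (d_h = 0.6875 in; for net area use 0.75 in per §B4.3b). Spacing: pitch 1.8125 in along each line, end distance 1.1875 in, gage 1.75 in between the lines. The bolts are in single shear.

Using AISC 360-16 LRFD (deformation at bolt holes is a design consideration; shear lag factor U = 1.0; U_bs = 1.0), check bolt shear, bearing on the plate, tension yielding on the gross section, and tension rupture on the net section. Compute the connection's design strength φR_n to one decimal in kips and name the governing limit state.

Bolt shear: A_b = π(0.625)²/4 = 0.3068 in². φR_n = 0.75 × 68 × 0.3068 × 8 × 1 = 125.2 kips.
Bearing (0.3125 in plate, F_u = 70 ksi): end bolts L_c = 1.1875 − 0.6875/2 = 0.84375, R_n = min(1.2×0.84375×0.3125×70, 2.4×0.625×0.3125×70) = 22.148 kips/bolt; interior L_c = 1.8125 − 0.6875 = 1.125, R_n = 29.531 kips/bolt. φR_n = 0.75 × (2×22.148 + 6×29.531) = 166.1 kips.
Tension yield (gross): A_g = 4.9375×0.3125 = 1.543 in². φR_n = 0.90 × 50 × 1.543 = 69.4 kips.
Tension rupture (net): A_n = (4.9375 − 2×0.75)×0.3125 = 1.0742 in² (U = 1.0, A_e = A_n). φR_n = 0.75 × 70 × 1.0742 = 56.4 kips.
Governing: min(125.2, 166.1, 69.4, 56.4) = 56.4 kips → net-section rupture.

56.4 kips (net-section rupture governs)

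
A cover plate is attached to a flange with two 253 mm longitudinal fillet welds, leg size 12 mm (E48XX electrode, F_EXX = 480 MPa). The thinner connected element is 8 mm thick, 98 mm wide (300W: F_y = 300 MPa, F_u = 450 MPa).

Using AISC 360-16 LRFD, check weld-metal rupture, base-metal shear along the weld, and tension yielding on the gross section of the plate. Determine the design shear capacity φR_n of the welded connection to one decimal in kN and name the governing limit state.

Weld metal: throat = 0.707×12 = 8.484 mm, L = 2×253 = 506 mm. φR_n = 0.75 × 0.6 × 480 × 8.484 × 506 = 927.3 kN.
Base metal shear (8 mm plate): yield φR_n = 1.0×0.6×300×8×506 = 728.6 kN; rupture φR_n = 0.75×0.6×450×8×506 = 819.7 kN; take 728.6 kN (yield).
Tension yield (gross): A_g = 98×8 = 784 mm². φR_n = 0.90 × 300 × 784 = 211.7 kN.
Governing: min(927.3, 728.6, 211.7) = 211.7 kN → gross-section yield.

211.7 kN (gross-section yield governs)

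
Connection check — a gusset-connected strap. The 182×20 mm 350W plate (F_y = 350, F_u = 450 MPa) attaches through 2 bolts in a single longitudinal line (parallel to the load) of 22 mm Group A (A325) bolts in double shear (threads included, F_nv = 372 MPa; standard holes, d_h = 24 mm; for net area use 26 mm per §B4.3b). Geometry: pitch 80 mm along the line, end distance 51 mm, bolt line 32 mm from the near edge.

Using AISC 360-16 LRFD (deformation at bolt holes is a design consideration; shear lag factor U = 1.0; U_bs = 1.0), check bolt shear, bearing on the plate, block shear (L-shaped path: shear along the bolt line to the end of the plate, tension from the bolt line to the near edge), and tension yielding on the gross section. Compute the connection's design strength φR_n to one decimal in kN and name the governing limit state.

424.2 kN (bolt shear governs)

Bolt shear: A_b = π(22)²/4 = 380.13 mm². φR_n = 0.75 × 372 × 380.13 × 2 × 2 = 424.2 kN.
Bearing (20 mm plate, F_u = 450 MPa): end bolts L_c = 51 − 24/2 = 39, R_n = min(1.2×39×20×450, 2.4×22×20×450) = 421.2 kN/bolt; interior L_c = 80 − 24 = 56, R_n = 475.2 kN/bolt. φR_n = 0.75 × (1×421.2 + 1×475.2) = 672.3 kN.
Block shear: shear path 1×[51+1×80] = 1×131 mm, A_gv = 2620, A_nv = 1×(131 − 1.5×26)×20 = 1840 mm²; tension to near edge: (32 − 0.5×26)×20 = 380 mm². R_n = min(0.6×450×1840, 0.6×350×2620) + 1.0×450×380 = min(496.8, 550.2) + 171 = 667.8 kN. φR_n = 0.75 × 667.8 = 500.9 kN.
Tension yield (gross): A_g = 182×20 = 3640 mm². φR_n = 0.90 × 350 × 3640 = 1146.6 kN.
Governing: min(424.2, 672.3, 500.9, 1146.6) = 424.2 kN → bolt shear.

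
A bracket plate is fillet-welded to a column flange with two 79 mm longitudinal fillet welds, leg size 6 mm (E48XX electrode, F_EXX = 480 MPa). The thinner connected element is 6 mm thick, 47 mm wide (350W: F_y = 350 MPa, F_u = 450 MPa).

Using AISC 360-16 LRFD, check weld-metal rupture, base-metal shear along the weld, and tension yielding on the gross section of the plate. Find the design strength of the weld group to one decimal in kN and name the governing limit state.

88.8 kN (gross-section yield governs)

Weld metal: throat = 0.707×6 = 4.242 mm, L = 2×79 = 158 mm. φR_n = 0.75 × 0.6 × 480 × 4.242 × 158 = 144.8 kN.
Base metal shear (6 mm plate): yield φR_n = 1.0×0.6×350×6×158 = 199.1 kN; rupture φR_n = 0.75×0.6×450×6×158 = 192.0 kN; take 192.0 kN (rupture).
Tension yield (gross): A_g = 47×6 = 282 mm². φR_n = 0.90 × 350 × 282 = 88.8 kN.
Governing: min(144.8, 192.0, 88.8) = 88.8 kN → gross-section yield.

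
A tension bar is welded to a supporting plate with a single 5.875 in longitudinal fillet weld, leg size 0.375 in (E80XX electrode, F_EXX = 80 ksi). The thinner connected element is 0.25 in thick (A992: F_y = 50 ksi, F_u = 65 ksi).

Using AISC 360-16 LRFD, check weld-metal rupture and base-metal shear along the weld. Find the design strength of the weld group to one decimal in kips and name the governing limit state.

Weld metal: throat = 0.707×0.375 = 0.26513 in, L = 5.875 in. φR_n = 0.75 × 0.6 × 80 × 0.26513 × 5.875 = 56.1 kips.
Base metal shear (0.25 in plate): yield φR_n = 1.0×0.6×50×0.25×5.875 = 44.1 kips; rupture φR_n = 0.75×0.6×65×0.25×5.875 = 43.0 kips; take 43.0 kips (rupture).
Governing: min(56.1, 43.0) = 43.0 kips → base-metal shear.

43.0 kips (base-metal shear governs)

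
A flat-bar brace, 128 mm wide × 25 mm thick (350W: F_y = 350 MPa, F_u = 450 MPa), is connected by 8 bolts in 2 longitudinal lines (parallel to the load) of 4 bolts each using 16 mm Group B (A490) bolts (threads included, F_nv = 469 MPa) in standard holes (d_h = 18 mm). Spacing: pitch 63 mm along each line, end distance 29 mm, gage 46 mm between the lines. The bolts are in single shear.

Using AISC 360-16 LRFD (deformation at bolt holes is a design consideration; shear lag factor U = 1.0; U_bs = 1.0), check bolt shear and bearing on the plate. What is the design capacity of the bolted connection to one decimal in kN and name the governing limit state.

565.8 kN (bolt shear governs)

Bolt shear: A_b = π(16)²/4 = 201.06 mm². φR_n = 0.75 × 469 × 201.06 × 8 × 1 = 565.8 kN.
Bearing (25 mm plate, F_u = 450 MPa): end bolts L_c = 29 − 18/2 = 20, R_n = min(1.2×20×25×450, 2.4×16×25×450) = 270 kN/bolt; interior L_c = 63 − 18 = 45, R_n = 432 kN/bolt. φR_n = 0.75 × (2×270 + 6×432) = 2349.0 kN.
Governing: min(565.8, 2349.0) = 565.8 kN → bolt shear.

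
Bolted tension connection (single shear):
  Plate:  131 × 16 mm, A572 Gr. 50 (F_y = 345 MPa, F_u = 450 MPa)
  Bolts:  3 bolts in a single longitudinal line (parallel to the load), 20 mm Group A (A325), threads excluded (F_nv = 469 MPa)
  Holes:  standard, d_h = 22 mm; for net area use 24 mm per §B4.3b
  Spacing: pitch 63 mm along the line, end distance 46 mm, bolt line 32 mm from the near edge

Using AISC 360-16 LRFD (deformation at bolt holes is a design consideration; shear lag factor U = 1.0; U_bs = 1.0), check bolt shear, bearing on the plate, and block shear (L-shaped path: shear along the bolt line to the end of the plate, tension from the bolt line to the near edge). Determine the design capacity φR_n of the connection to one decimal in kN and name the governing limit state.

Bolt shear: A_b = π(20)²/4 = 314.16 mm². φR_n = 0.75 × 469 × 314.16 × 3 × 1 = 331.5 kN.
Bearing (16 mm plate, F_u = 450 MPa): end bolts L_c = 46 − 22/2 = 35, R_n = min(1.2×35×16×450, 2.4×20×16×450) = 302.4 kN/bolt; interior L_c = 63 − 22 = 41, R_n = 345.6 kN/bolt. φR_n = 0.75 × (1×302.4 + 2×345.6) = 745.2 kN.
Block shear: shear path 1×[46+2×63] = 1×172 mm, A_gv = 2752, A_nv = 1×(172 − 2.5×24)×16 = 1792 mm²; tension to near edge: (32 − 0.5×24)×16 = 320 mm². R_n = min(0.6×450×1792, 0.6×345×2752) + 1.0×450×320 = min(483.84, 569.66) + 144 = 627.84 kN. φR_n = 0.75 × 627.84 = 470.9 kN.
Governing: min(331.5, 745.2, 470.9) = 331.5 kN → bolt shear.

331.5 kN (bolt shear governs)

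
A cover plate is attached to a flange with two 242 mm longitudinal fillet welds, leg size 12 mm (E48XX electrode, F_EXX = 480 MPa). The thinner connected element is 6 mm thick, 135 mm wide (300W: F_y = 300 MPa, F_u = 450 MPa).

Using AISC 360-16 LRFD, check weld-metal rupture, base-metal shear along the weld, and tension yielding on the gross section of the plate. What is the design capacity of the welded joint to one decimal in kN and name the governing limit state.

Weld metal: throat = 0.707×12 = 8.484 mm, L = 2×242 = 484 mm. φR_n = 0.75 × 0.6 × 480 × 8.484 × 484 = 887.0 kN.
Base metal shear (6 mm plate): yield φR_n = 1.0×0.6×300×6×484 = 522.7 kN; rupture φR_n = 0.75×0.6×450×6×484 = 588.1 kN; take 522.7 kN (yield).
Tension yield (gross): A_g = 135×6 = 810 mm². φR_n = 0.90 × 300 × 810 = 218.7 kN.
Governing: min(887.0, 522.7, 218.7) = 218.7 kN → gross-section yield.

218.7 kN (gross-section yield governs)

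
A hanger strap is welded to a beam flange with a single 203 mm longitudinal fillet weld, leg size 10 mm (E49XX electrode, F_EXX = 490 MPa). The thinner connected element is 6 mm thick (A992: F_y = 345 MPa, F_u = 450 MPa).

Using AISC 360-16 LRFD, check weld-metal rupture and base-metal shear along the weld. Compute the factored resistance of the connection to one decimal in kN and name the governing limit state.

246.6 kN (base-metal shear governs)

Weld metal: throat = 0.707×10 = 7.07 mm, L = 203 mm. φR_n = 0.75 × 0.6 × 490 × 7.07 × 203 = 316.5 kN.
Base metal shear (6 mm plate): yield φR_n = 1.0×0.6×345×6×203 = 252.1 kN; rupture φR_n = 0.75×0.6×450×6×203 = 246.6 kN; take 246.6 kN (rupture).
Governing: min(316.5, 246.6) = 246.6 kN → base-metal shear.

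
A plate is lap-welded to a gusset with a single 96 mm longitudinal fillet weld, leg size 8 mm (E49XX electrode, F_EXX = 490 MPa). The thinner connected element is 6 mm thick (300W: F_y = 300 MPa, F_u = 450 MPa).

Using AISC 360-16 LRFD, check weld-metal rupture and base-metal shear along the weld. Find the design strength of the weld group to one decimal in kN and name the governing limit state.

103.7 kN (base-metal shear governs)

Weld metal: throat = 0.707×8 = 5.656 mm, L = 96 mm. φR_n = 0.75 × 0.6 × 490 × 5.656 × 96 = 119.7 kN.
Base metal shear (6 mm plate): yield φR_n = 1.0×0.6×300×6×96 = 103.7 kN; rupture φR_n = 0.75×0.6×450×6×96 = 116.6 kN; take 103.7 kN (yield).
Governing: min(119.7, 103.7) = 103.7 kN → base-metal shear.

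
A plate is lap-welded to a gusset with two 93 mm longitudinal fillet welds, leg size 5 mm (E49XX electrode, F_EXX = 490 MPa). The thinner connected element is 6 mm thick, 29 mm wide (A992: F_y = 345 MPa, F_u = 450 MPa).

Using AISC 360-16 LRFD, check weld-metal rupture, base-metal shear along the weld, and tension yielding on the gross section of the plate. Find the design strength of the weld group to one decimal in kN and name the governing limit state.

Weld metal: throat = 0.707×5 = 3.535 mm, L = 2×93 = 186 mm. φR_n = 0.75 × 0.6 × 490 × 3.535 × 186 = 145.0 kN.
Base metal shear (6 mm plate): yield φR_n = 1.0×0.6×345×6×186 = 231.0 kN; rupture φR_n = 0.75×0.6×450×6×186 = 226.0 kN; take 226.0 kN (rupture).
Tension yield (gross): A_g = 29×6 = 174 mm². φR_n = 0.90 × 345 × 174 = 54.0 kN.
Governing: min(145.0, 226.0, 54.0) = 54.0 kN → gross-section yield.

54.0 kN (gross-section yield governs)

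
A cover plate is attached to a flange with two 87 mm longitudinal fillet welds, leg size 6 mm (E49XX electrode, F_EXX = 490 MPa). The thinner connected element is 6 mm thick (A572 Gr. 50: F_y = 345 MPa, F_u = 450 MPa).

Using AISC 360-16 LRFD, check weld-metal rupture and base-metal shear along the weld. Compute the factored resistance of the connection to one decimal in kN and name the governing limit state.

162.8 kN (weld metal governs)

Weld metal: throat = 0.707×6 = 4.242 mm, L = 2×87 = 174 mm. φR_n = 0.75 × 0.6 × 490 × 4.242 × 174 = 162.8 kN.
Base metal shear (6 mm plate): yield φR_n = 1.0×0.6×345×6×174 = 216.1 kN; rupture φR_n = 0.75×0.6×450×6×174 = 211.4 kN; take 211.4 kN (rupture).
Governing: min(162.8, 211.4) = 162.8 kN → weld metal.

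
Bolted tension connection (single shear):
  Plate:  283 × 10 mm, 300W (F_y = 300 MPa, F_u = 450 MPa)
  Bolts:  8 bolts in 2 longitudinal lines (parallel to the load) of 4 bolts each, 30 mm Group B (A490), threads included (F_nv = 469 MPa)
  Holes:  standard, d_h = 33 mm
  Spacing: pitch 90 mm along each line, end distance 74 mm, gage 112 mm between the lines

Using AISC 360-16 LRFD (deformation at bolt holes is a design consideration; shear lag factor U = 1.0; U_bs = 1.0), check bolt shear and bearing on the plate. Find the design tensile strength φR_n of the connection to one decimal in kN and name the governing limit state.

1850.9 kN (bearing governs)

Bolt shear: A_b = π(30)²/4 = 706.86 mm². φR_n = 0.75 × 469 × 706.86 × 8 × 1 = 1989.1 kN.
Bearing (10 mm plate, F_u = 450 MPa): end bolts L_c = 74 − 33/2 = 57.5, R_n = min(1.2×57.5×10×450, 2.4×30×10×450) = 310.5 kN/bolt; interior L_c = 90 − 33 = 57, R_n = 307.8 kN/bolt. φR_n = 0.75 × (2×310.5 + 6×307.8) = 1850.9 kN.
Governing: min(1989.1, 1850.9) = 1850.9 kN → bearing.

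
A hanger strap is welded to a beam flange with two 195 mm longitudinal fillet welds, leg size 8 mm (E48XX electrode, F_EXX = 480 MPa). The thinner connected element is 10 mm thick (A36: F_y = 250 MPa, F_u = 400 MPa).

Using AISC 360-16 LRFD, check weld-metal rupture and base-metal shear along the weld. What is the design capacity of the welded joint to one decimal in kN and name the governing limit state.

Weld metal: throat = 0.707×8 = 5.656 mm, L = 2×195 = 390 mm. φR_n = 0.75 × 0.6 × 480 × 5.656 × 390 = 476.5 kN.
Base metal shear (10 mm plate): yield φR_n = 1.0×0.6×250×10×390 = 585.0 kN; rupture φR_n = 0.75×0.6×400×10×390 = 702.0 kN; take 585.0 kN (yield).
Governing: min(476.5, 585.0) = 476.5 kN → weld metal.

476.5 kN (weld metal governs)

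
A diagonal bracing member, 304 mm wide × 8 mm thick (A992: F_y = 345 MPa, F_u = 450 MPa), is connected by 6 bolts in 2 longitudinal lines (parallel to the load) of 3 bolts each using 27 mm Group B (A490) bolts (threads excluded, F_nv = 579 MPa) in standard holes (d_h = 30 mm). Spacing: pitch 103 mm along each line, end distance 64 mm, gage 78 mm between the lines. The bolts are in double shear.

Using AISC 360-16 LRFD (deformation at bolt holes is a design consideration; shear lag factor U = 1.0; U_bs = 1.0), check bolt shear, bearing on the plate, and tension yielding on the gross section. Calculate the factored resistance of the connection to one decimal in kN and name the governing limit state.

Bolt shear: A_b = π(27)²/4 = 572.56 mm². φR_n = 0.75 × 579 × 572.56 × 6 × 2 = 2983.6 kN.
Bearing (8 mm plate, F_u = 450 MPa): end bolts L_c = 64 − 30/2 = 49, R_n = min(1.2×49×8×450, 2.4×27×8×450) = 211.68 kN/bolt; interior L_c = 103 − 30 = 73, R_n = 233.28 kN/bolt. φR_n = 0.75 × (2×211.68 + 4×233.28) = 1017.4 kN.
Tension yield (gross): A_g = 304×8 = 2432 mm². φR_n = 0.90 × 345 × 2432 = 755.1 kN.
Governing: min(2983.6, 1017.4, 755.1) = 755.1 kN → gross-section yield.

755.1 kN (gross-section yield governs)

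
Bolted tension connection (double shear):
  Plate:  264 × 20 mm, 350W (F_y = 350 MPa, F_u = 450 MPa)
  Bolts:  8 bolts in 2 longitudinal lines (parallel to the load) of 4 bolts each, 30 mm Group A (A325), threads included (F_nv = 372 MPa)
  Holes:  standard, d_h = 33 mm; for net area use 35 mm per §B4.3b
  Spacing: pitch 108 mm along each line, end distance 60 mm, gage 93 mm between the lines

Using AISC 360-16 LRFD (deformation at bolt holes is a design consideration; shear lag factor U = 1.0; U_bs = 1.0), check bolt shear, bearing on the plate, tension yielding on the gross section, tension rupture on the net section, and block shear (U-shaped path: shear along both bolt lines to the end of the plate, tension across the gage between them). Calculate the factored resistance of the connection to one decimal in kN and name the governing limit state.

1309.5 kN (net-section rupture governs)

Bolt shear: A_b = π(30)²/4 = 706.86 mm². φR_n = 0.75 × 372 × 706.86 × 8 × 2 = 3155.4 kN.
Bearing (20 mm plate, F_u = 450 MPa): end bolts L_c = 60 − 33/2 = 43.5, R_n = min(1.2×43.5×20×450, 2.4×30×20×450) = 469.8 kN/bolt; interior L_c = 108 − 33 = 75, R_n = 648 kN/bolt. φR_n = 0.75 × (2×469.8 + 6×648) = 3620.7 kN.
Tension yield (gross): A_g = 264×20 = 5280 mm². φR_n = 0.90 × 350 × 5280 = 1663.2 kN.
Tension rupture (net): A_n = (264 − 2×35)×20 = 3880 mm² (U = 1.0, A_e = A_n). φR_n = 0.75 × 450 × 3880 = 1309.5 kN.
Block shear: shear path 2×[60+3×108] = 2×384 mm, A_gv = 15360, A_nv = 2×(384 − 3.5×35)×20 = 10460 mm²; tension across gage: (93 − 1×35)×20 = 1160 mm². R_n = min(0.6×450×10460, 0.6×350×15360) + 1.0×450×1160 = min(2824.2, 3225.6) + 522 = 3346.2 kN. φR_n = 0.75 × 3346.2 = 2509.7 kN.
Governing: min(3155.4, 3620.7, 1663.2, 1309.5, 2509.7) = 1309.5 kN → net-section rupture.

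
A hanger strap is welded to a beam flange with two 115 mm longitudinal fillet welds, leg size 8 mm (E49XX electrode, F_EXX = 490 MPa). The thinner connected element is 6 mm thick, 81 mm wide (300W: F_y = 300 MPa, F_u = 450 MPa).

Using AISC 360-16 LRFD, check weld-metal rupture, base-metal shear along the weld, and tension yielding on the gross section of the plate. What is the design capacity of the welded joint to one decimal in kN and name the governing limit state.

Weld metal: throat = 0.707×8 = 5.656 mm, L = 2×115 = 230 mm. φR_n = 0.75 × 0.6 × 490 × 5.656 × 230 = 286.8 kN.
Base metal shear (6 mm plate): yield φR_n = 1.0×0.6×300×6×230 = 248.4 kN; rupture φR_n = 0.75×0.6×450×6×230 = 279.5 kN; take 248.4 kN (yield).
Tension yield (gross): A_g = 81×6 = 486 mm². φR_n = 0.90 × 300 × 486 = 131.2 kN.
Governing: min(286.8, 248.4, 131.2) = 131.2 kN → gross-section yield.

131.2 kN (gross-section yield governs)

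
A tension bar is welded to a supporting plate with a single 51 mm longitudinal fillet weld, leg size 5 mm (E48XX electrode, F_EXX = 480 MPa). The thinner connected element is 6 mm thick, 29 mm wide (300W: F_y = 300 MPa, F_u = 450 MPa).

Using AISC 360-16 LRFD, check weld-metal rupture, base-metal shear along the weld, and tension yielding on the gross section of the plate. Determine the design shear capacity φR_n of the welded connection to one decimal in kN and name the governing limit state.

Weld metal: throat = 0.707×5 = 3.535 mm, L = 51 mm. φR_n = 0.75 × 0.6 × 480 × 3.535 × 51 = 38.9 kN.
Base metal shear (6 mm plate): yield φR_n = 1.0×0.6×300×6×51 = 55.1 kN; rupture φR_n = 0.75×0.6×450×6×51 = 62.0 kN; take 55.1 kN (yield).
Tension yield (gross): A_g = 29×6 = 174 mm². φR_n = 0.90 × 300 × 174 = 47.0 kN.
Governing: min(38.9, 55.1, 47.0) = 38.9 kN → weld metal.

38.9 kN (weld metal governs)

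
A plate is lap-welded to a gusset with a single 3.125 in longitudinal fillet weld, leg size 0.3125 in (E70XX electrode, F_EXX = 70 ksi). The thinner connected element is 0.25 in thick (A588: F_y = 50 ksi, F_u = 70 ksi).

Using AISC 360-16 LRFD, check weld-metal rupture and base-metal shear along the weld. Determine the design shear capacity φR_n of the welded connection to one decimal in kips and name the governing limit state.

Weld metal: throat = 0.707×0.3125 = 0.22094 in, L = 3.125 in. φR_n = 0.75 × 0.6 × 70 × 0.22094 × 3.125 = 21.7 kips.
Base metal shear (0.25 in plate): yield φR_n = 1.0×0.6×50×0.25×3.125 = 23.4 kips; rupture φR_n = 0.75×0.6×70×0.25×3.125 = 24.6 kips; take 23.4 kips (yield).
Governing: min(21.7, 23.4) = 21.7 kips → weld metal.

21.7 kips (weld metal governs)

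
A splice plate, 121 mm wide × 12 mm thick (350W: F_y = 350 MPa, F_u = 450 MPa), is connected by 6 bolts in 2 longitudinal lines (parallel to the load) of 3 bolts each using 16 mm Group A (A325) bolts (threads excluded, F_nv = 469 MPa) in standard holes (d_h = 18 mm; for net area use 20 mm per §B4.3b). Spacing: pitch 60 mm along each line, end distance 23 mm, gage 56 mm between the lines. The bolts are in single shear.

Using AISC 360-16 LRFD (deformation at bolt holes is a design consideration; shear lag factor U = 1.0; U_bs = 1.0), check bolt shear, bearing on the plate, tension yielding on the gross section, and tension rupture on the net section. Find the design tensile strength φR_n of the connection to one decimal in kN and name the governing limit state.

328.1 kN (net-section rupture governs)

Bolt shear: A_b = π(16)²/4 = 201.06 mm². φR_n = 0.75 × 469 × 201.06 × 6 × 1 = 424.3 kN.
Bearing (12 mm plate, F_u = 450 MPa): end bolts L_c = 23 − 18/2 = 14, R_n = min(1.2×14×12×450, 2.4×16×12×450) = 90.72 kN/bolt; interior L_c = 60 − 18 = 42, R_n = 207.36 kN/bolt. φR_n = 0.75 × (2×90.72 + 4×207.36) = 758.2 kN.
Tension yield (gross): A_g = 121×12 = 1452 mm². φR_n = 0.90 × 350 × 1452 = 457.4 kN.
Tension rupture (net): A_n = (121 − 2×20)×12 = 972 mm² (U = 1.0, A_e = A_n). φR_n = 0.75 × 450 × 972 = 328.1 kN.
Governing: min(424.3, 758.2, 457.4, 328.1) = 328.1 kN → net-section rupture.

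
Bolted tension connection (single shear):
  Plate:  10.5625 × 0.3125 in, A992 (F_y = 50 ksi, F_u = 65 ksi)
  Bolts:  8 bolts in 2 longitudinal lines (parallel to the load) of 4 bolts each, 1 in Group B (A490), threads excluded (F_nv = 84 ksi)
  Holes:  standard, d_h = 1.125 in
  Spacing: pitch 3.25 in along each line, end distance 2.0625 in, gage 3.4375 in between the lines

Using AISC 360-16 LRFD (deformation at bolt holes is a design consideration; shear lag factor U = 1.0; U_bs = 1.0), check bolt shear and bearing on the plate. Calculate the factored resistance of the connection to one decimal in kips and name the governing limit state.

274.2 kips (bearing governs)

Bolt shear: A_b = π(1)²/4 = 0.7854 in². φR_n = 0.75 × 84 × 0.7854 × 8 × 1 = 395.8 kips.
Bearing (0.3125 in plate, F_u = 65 ksi): end bolts L_c = 2.0625 − 1.125/2 = 1.5, R_n = min(1.2×1.5×0.3125×65, 2.4×1×0.3125×65) = 36.563 kips/bolt; interior L_c = 3.25 − 1.125 = 2.125, R_n = 48.75 kips/bolt. φR_n = 0.75 × (2×36.563 + 6×48.75) = 274.2 kips.
Governing: min(395.8, 274.2) = 274.2 kips → bearing.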